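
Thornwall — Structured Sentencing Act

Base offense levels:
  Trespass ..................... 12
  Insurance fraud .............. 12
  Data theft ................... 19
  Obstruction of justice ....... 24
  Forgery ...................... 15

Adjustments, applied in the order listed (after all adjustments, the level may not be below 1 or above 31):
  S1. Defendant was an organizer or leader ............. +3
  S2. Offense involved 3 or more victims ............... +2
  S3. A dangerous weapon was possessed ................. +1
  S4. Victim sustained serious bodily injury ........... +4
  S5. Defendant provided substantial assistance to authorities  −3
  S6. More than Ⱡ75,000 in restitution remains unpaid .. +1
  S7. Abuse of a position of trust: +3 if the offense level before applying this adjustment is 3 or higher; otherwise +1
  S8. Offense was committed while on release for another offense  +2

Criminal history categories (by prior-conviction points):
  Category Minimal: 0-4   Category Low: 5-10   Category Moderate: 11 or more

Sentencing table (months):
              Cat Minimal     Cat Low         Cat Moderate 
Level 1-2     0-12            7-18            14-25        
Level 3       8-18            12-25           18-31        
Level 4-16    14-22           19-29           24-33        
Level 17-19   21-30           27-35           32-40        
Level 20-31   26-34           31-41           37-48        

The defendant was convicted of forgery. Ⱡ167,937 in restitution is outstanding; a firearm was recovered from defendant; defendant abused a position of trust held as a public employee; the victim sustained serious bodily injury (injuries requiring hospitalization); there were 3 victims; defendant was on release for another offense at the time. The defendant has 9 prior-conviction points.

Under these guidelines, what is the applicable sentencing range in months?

31-41 months

Base offense level for forgery: 15.
S2 applies: 15 + 2 = 17.
S3 applies: 17 + 1 = 18.
S4 applies: 18 + 4 = 22.
S5 does not apply.
S6 applies: 22 + 1 = 23.
S7 applies (level before this adjustment is 23 ≥ 3, so +3): 23 + 3 = 26.
S8 applies: 26 + 2 = 28.
Final offense level: 28.
Criminal history: 9 prior points → Category Low (5-10).
Level 28 falls in the 20-31 band.
Grid: Level 20-31 × Category Low = 31-41 months.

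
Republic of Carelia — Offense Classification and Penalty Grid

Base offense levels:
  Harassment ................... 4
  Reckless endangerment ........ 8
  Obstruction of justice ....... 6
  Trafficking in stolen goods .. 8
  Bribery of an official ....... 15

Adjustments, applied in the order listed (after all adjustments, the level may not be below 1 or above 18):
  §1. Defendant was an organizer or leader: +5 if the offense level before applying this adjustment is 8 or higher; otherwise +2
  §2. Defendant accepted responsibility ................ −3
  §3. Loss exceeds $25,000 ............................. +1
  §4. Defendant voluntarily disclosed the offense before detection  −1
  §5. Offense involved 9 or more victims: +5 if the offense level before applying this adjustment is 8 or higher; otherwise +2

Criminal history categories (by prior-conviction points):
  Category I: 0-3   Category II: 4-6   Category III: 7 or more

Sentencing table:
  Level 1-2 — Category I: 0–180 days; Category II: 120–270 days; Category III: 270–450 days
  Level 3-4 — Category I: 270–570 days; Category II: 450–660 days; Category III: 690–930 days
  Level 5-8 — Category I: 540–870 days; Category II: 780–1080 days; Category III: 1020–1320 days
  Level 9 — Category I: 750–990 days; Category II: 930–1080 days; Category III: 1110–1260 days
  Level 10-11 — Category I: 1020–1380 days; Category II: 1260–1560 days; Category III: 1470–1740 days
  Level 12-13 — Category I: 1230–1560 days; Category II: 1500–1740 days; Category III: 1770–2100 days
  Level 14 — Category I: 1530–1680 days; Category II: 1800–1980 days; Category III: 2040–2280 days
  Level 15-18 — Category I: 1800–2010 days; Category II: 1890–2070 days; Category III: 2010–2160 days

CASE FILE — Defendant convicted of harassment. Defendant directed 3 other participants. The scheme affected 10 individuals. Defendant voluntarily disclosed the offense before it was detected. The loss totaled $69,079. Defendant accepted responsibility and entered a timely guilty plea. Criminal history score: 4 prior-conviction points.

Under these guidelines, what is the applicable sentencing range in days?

780-1080 days

Base offense level for harassment: 4.
§1 applies (level before this adjustment is 4 < 8, so +2): 4 + 2 = 6.
§2 applies: 6 − 3 = 3.
§3 applies: 3 + 1 = 4.
§4 applies: 4 − 1 = 3.
§5 applies (level before this adjustment is 3 < 8, so +2): 3 + 2 = 5.
Final offense level: 5.
Criminal history: 4 prior points → Category II (4-6).
Level 5 falls in the 5-8 band.
Grid: Level 5-8 × Category II = 780-1080 days.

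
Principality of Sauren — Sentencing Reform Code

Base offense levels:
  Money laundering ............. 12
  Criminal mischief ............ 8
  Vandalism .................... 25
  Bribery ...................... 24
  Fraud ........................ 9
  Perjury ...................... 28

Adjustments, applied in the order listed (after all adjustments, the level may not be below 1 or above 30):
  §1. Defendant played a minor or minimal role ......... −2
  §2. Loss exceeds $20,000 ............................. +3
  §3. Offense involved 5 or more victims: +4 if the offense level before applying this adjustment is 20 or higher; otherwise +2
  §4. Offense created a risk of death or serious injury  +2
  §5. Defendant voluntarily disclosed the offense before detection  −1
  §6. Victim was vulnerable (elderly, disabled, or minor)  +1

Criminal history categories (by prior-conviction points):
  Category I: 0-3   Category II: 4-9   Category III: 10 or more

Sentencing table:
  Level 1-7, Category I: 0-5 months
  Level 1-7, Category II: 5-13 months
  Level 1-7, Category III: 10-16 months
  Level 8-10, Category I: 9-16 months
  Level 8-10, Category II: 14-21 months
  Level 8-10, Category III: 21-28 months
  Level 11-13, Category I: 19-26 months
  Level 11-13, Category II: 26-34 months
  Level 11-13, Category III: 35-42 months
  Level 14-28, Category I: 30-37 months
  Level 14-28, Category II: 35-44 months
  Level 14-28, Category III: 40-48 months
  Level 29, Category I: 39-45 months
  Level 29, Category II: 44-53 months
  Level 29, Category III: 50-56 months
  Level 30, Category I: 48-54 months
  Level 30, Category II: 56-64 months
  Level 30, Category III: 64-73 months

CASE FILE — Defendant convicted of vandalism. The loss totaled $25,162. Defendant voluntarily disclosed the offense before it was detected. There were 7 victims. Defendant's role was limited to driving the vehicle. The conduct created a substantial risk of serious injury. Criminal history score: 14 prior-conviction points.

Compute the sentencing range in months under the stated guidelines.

64-73 months

Base offense level for vandalism: 25.
§1 applies: 25 − 2 = 23.
§2 applies: 23 + 3 = 26.
§3 applies (level before this adjustment is 26 ≥ 20, so +4): 26 + 4 = 30.
§4 applies: 30 + 2 = 32.
§5 applies: 32 − 1 = 31.
Level 31 exceeds the maximum of 30; capped at 30.
Final offense level: 30.
Criminal history: 14 prior points → Category III (10+).
Level 30 falls in the 30 band.
Grid: Level 30 × Category III = 64-73 months.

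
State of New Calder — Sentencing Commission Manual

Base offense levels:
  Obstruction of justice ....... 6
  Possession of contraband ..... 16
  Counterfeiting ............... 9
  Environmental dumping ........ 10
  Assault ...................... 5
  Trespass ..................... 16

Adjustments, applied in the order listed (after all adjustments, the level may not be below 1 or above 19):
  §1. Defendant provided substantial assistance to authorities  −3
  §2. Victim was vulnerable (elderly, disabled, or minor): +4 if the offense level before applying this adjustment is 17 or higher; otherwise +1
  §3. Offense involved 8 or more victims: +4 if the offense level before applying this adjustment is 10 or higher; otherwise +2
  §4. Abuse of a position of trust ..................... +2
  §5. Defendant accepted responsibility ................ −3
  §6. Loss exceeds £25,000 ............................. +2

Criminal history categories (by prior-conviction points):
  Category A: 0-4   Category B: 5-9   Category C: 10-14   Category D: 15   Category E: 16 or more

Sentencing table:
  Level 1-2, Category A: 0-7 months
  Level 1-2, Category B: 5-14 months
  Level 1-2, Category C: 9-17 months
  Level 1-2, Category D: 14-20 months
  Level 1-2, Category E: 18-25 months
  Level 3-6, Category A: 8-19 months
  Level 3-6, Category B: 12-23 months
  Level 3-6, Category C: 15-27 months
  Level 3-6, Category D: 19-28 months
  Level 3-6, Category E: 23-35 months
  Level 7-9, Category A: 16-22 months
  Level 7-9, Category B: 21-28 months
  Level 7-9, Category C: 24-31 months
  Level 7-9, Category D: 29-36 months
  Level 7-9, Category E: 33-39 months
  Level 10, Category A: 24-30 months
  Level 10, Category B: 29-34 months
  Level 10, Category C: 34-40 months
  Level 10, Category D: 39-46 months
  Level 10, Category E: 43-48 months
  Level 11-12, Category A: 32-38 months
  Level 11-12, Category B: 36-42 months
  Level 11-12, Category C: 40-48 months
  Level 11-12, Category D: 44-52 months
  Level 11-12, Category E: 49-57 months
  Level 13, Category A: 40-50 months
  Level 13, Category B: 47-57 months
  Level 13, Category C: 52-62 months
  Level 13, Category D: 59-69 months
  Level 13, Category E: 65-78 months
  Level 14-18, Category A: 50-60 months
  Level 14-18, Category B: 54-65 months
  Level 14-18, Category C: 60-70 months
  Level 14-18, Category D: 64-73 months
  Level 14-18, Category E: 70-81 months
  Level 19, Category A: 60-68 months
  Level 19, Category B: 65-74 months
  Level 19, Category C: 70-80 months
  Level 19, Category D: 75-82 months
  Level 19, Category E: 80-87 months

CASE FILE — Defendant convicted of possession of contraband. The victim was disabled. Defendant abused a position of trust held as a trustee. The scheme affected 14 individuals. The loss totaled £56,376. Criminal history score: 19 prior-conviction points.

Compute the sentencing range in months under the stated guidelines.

80-87 months

Base offense level for possession of contraband: 16.
§1 does not apply.
§2 applies (level before this adjustment is 16 < 17, so +1): 16 + 1 = 17.
§3 applies (level before this adjustment is 17 ≥ 10, so +4): 17 + 4 = 21.
§4 applies: 21 + 2 = 23.
§5 does not apply.
§6 applies: 23 + 2 = 25.
Level 25 exceeds the maximum of 19; capped at 19.
Final offense level: 19.
Criminal history: 19 prior points → Category E (16+).
Level 19 falls in the 19 band.
Grid: Level 19 × Category E = 80-87 months.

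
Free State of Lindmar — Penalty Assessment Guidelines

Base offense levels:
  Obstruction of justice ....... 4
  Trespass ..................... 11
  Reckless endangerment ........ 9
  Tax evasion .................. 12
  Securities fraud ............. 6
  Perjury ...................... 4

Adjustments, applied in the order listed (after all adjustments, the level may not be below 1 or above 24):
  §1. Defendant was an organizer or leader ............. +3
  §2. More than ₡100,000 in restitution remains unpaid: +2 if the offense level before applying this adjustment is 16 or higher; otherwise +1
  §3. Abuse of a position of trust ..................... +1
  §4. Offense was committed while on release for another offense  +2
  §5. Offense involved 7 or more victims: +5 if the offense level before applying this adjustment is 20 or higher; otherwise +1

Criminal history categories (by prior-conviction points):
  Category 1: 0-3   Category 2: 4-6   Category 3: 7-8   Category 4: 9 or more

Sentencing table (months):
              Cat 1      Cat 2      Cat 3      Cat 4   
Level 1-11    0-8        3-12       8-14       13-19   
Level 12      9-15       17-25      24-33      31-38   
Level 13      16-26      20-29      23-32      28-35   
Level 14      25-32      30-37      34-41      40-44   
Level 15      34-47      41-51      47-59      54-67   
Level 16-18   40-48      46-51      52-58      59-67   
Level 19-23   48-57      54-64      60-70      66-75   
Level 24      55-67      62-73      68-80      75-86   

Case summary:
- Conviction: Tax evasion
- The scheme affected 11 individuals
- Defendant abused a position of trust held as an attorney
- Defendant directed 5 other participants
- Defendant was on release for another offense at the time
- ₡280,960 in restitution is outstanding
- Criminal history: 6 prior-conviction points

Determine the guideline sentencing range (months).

54-64 months

Base offense level for tax evasion: 12.
§1 applies: 12 + 3 = 15.
§2 applies (level before this adjustment is 15 < 16, so +1): 15 + 1 = 16.
§3 applies: 16 + 1 = 17.
§4 applies: 17 + 2 = 19.
§5 applies (level before this adjustment is 19 < 20, so +1): 19 + 1 = 20.
Final offense level: 20.
Criminal history: 6 prior points → Category 2 (4-6).
Level 20 falls in the 19-23 band.
Grid: Level 19-23 × Category 2 = 54-64 months.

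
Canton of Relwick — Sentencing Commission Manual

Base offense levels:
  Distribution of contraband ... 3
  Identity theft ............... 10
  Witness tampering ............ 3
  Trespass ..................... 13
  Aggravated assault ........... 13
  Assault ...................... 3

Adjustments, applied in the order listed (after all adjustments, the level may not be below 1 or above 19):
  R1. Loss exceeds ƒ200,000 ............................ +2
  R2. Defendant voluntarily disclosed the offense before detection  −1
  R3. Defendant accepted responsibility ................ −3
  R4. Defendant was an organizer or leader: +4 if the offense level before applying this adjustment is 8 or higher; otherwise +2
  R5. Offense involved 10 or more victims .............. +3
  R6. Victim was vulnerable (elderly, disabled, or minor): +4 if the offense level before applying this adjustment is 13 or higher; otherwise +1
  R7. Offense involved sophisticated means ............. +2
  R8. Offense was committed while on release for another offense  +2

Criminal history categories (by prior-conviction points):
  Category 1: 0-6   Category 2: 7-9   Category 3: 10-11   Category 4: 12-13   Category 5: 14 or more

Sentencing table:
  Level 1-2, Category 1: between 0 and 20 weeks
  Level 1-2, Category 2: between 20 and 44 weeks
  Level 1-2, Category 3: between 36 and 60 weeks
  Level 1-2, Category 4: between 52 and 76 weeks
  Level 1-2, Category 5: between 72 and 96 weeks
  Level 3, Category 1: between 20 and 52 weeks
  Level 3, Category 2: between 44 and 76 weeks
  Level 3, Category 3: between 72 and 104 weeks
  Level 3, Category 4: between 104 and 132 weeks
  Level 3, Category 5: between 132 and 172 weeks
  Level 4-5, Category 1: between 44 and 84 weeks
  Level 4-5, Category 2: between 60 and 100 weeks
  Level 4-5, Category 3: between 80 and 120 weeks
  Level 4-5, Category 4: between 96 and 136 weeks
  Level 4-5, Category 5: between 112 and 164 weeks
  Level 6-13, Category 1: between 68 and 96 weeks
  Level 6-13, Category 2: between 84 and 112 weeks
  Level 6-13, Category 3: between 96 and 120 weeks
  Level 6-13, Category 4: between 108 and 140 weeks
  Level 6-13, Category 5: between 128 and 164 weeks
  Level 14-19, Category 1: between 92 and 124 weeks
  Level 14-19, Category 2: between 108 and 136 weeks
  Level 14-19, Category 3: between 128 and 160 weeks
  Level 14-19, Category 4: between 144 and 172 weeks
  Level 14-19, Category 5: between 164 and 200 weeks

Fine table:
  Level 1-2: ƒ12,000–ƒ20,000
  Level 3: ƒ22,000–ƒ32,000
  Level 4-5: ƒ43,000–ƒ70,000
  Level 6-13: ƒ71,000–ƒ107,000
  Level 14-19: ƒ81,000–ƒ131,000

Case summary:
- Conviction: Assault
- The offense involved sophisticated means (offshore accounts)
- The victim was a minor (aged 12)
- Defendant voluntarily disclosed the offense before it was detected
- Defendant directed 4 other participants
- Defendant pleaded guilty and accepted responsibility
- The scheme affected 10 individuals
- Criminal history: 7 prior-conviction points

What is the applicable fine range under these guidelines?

Base offense level for assault: 3.
R2 applies: 3 − 1 = 2.
R3 applies: 2 − 3 = -1.
R4 applies (level before this adjustment is -1 < 8, so +2): -1 + 2 = 1.
R5 applies: 1 + 3 = 4.
R6 applies (level before this adjustment is 4 < 13, so +1): 4 + 1 = 5.
R7 applies: 5 + 2 = 7.
R8 does not apply.
Final offense level: 7.
Level 7 falls in the 6-13 band.
Fine table: Level 6-13 → ƒ71,000–ƒ107,000.

ƒ71,000–ƒ107,000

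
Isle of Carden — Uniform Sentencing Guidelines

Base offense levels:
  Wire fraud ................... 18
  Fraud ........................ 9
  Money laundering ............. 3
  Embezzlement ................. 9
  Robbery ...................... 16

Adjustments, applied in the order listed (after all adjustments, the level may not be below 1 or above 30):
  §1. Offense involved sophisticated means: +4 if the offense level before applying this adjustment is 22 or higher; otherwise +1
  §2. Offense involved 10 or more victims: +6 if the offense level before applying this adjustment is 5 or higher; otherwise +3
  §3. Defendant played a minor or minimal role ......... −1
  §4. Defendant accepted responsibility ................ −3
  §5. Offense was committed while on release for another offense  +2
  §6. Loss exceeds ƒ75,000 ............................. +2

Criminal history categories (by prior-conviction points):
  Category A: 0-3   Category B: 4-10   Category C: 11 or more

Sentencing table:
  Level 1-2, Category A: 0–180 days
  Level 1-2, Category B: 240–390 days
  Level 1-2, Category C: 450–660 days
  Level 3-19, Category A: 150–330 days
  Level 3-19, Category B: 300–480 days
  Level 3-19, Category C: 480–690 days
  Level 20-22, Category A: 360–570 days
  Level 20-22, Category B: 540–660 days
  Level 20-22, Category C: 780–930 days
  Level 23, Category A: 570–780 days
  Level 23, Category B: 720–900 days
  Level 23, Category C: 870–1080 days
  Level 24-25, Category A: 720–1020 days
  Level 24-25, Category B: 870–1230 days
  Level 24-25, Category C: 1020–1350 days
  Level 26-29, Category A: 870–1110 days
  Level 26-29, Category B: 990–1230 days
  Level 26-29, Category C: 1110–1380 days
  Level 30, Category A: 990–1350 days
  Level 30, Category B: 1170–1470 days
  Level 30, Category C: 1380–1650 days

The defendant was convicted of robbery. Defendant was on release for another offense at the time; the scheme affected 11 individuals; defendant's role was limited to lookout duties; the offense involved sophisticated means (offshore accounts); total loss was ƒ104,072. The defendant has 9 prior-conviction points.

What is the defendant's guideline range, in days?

Base offense level for robbery: 16.
§1 applies (level before this adjustment is 16 < 22, so +1): 16 + 1 = 17.
§2 applies (level before this adjustment is 17 ≥ 5, so +6): 17 + 6 = 23.
§3 applies: 23 − 1 = 22.
§5 applies: 22 + 2 = 24.
§6 applies: 24 + 2 = 26.
Final offense level: 26.
Criminal history: 9 prior points → Category B (4-10).
Level 26 falls in the 26-29 band.
Grid: Level 26-29 × Category B = 990-1230 days.

990-1230 days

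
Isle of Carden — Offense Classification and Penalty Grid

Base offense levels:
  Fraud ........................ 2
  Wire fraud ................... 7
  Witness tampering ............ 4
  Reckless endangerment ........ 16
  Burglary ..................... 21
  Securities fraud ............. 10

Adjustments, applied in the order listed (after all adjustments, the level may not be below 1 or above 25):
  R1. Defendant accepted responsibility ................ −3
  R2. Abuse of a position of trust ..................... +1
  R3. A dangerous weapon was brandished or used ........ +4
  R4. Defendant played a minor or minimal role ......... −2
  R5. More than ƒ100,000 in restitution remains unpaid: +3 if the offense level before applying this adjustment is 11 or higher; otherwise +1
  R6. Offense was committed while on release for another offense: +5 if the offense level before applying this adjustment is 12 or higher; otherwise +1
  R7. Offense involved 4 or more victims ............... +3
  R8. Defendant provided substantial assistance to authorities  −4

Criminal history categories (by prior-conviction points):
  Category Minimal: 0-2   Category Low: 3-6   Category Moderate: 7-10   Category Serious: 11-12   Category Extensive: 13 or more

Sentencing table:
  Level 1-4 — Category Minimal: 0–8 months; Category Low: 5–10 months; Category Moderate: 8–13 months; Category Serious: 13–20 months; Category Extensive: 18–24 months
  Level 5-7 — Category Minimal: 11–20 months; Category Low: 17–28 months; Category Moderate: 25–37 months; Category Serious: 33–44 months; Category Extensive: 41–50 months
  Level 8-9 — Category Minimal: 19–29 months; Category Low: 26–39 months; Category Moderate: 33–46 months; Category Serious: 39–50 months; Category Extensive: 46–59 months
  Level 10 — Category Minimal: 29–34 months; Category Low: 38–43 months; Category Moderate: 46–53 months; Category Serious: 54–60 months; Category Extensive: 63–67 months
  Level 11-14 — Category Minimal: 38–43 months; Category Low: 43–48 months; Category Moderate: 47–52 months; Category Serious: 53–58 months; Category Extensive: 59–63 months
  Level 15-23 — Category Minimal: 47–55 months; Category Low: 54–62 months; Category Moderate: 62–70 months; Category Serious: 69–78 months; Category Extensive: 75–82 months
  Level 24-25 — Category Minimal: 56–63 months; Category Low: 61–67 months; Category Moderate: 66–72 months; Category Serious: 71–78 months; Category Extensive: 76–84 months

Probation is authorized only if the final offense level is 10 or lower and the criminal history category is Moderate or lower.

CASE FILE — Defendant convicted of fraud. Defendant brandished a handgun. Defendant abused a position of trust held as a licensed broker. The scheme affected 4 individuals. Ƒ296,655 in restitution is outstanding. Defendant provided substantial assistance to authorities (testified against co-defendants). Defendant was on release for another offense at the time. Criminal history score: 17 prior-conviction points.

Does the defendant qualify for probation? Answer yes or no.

Base offense level for fraud: 2.
R1 does not apply.
R2 applies: 2 + 1 = 3.
R3 applies: 3 + 4 = 7.
R5 applies (level before this adjustment is 7 < 11, so +1): 7 + 1 = 8.
R6 applies (level before this adjustment is 8 < 12, so +1): 8 + 1 = 9.
R7 applies: 9 + 3 = 12.
R8 applies: 12 − 4 = 8.
Final offense level: 8.
Criminal history: 17 prior points → Category Extensive (13+).
Level 8 falls in the 8-9 band.
Grid: Level 8-9 × Category Extensive = 46-59 months.
Probation check: level 8 ≤ 10 and category Extensive > Moderate → not eligible.

No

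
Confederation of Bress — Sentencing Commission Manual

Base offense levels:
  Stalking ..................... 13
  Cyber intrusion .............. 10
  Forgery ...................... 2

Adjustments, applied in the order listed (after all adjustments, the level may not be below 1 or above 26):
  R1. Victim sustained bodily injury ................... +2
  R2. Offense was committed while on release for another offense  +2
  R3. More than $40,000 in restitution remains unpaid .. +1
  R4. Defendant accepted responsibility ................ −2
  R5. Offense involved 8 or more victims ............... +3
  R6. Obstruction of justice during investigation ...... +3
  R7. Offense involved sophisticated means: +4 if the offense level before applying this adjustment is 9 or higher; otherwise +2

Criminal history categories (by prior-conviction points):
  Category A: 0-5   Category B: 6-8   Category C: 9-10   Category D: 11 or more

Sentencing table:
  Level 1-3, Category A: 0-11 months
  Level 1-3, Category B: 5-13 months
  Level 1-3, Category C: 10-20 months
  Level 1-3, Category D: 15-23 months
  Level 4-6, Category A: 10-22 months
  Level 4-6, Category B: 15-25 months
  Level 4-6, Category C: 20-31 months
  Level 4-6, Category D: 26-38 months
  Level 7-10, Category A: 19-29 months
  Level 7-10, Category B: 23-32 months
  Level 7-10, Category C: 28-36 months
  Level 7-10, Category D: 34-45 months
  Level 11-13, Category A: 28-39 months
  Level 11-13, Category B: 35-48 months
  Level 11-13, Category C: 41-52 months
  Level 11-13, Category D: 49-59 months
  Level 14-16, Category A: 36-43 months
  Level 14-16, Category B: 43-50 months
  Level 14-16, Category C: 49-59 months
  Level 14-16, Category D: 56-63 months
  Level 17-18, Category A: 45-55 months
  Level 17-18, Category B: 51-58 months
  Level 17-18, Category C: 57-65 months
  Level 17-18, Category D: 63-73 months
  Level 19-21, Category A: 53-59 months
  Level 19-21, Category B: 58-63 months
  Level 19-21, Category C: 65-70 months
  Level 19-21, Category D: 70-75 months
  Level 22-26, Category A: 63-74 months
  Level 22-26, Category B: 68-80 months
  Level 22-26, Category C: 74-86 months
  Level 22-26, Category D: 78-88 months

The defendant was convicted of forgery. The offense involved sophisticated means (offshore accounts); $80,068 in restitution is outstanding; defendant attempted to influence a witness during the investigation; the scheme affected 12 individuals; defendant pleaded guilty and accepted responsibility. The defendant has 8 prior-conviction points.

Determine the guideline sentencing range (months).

23-32 months

Base offense level for forgery: 2.
R2 does not apply.
R3 applies: 2 + 1 = 3.
R4 applies: 3 − 2 = 1.
R5 applies: 1 + 3 = 4.
R6 applies: 4 + 3 = 7.
R7 applies (level before this adjustment is 7 < 9, so +2): 7 + 2 = 9.
Final offense level: 9.
Criminal history: 8 prior points → Category B (6-8).
Level 9 falls in the 7-10 band.
Grid: Level 7-10 × Category B = 23-32 months.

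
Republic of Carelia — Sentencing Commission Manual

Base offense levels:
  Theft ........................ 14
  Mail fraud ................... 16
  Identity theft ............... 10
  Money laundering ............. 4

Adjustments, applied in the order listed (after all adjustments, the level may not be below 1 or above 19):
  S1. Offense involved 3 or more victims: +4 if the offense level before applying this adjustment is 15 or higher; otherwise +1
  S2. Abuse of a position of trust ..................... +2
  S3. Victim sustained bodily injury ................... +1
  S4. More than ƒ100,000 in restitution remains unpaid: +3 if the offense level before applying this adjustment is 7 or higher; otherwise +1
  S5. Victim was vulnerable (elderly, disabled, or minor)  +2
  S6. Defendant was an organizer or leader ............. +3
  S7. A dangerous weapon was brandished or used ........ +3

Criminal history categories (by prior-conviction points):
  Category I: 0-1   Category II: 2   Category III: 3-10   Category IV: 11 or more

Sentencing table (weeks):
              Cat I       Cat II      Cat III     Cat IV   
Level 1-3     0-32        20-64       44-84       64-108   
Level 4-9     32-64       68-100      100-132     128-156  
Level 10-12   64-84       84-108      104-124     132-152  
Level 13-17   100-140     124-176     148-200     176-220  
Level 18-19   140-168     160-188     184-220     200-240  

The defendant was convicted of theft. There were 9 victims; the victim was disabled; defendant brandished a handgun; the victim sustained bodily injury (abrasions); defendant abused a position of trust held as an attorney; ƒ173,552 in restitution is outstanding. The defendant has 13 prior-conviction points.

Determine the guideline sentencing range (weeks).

Base offense level for theft: 14.
S1 applies (level before this adjustment is 14 < 15, so +1): 14 + 1 = 15.
S2 applies: 15 + 2 = 17.
S3 applies: 17 + 1 = 18.
S4 applies (level before this adjustment is 18 ≥ 7, so +3): 18 + 3 = 21.
S5 applies: 21 + 2 = 23.
S7 applies: 23 + 3 = 26.
Level 26 exceeds the maximum of 19; capped at 19.
Final offense level: 19.
Criminal history: 13 prior points → Category IV (11+).
Level 19 falls in the 18-19 band.
Grid: Level 18-19 × Category IV = 200-240 weeks.

200-240 weeks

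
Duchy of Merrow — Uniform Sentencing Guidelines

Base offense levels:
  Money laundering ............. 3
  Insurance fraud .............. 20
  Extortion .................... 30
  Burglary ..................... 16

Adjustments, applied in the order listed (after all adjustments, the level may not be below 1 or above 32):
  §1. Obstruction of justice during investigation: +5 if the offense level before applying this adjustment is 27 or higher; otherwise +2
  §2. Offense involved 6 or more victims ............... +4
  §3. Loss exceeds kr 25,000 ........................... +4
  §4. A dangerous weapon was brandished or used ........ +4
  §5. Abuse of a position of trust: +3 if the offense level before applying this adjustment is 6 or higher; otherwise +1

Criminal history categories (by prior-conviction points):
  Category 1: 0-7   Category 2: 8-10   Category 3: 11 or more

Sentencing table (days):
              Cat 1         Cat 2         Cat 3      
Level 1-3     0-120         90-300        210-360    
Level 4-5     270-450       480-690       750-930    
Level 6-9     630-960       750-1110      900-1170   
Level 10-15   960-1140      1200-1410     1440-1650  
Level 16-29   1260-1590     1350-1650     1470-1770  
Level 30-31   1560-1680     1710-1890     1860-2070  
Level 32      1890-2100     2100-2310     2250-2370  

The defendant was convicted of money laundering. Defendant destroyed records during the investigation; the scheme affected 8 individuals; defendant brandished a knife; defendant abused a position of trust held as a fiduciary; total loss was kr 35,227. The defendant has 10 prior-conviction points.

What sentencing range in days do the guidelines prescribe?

Base offense level for money laundering: 3.
§1 applies (level before this adjustment is 3 < 27, so +2): 3 + 2 = 5.
§2 applies: 5 + 4 = 9.
§3 applies: 9 + 4 = 13.
§4 applies: 13 + 4 = 17.
§5 applies (level before this adjustment is 17 ≥ 6, so +3): 17 + 3 = 20.
Final offense level: 20.
Criminal history: 10 prior points → Category 2 (8-10).
Level 20 falls in the 16-29 band.
Grid: Level 16-29 × Category 2 = 1350-1650 days.

1350-1650 days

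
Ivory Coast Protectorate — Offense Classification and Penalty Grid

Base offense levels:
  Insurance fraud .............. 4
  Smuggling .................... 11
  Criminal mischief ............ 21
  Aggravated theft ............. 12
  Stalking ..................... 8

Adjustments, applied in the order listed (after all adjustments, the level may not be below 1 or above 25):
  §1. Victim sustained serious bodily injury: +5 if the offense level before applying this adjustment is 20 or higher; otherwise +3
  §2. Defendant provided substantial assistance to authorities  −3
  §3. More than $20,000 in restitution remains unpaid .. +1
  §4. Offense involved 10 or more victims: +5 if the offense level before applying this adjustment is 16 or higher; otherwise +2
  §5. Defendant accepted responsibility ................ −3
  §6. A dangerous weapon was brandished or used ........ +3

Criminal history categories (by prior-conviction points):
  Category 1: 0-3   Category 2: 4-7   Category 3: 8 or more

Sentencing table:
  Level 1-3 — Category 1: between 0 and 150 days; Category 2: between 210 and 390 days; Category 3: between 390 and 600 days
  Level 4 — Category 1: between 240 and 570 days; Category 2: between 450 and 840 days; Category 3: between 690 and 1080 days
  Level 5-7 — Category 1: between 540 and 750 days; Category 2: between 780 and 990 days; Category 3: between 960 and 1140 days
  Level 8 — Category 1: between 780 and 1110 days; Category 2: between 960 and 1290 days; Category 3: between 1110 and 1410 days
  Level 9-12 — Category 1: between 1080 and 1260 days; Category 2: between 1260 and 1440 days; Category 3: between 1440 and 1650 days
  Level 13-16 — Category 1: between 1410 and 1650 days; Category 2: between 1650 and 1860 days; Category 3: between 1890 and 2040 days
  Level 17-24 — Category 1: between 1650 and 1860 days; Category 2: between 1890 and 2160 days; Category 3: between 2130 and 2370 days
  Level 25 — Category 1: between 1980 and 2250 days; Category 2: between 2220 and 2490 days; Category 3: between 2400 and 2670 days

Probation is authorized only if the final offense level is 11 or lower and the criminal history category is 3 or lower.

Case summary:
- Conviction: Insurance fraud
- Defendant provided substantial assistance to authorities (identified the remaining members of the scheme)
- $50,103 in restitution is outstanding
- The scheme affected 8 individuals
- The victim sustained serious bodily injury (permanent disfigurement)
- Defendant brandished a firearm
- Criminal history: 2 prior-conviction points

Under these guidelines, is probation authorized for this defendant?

Yes

Base offense level for insurance fraud: 4.
§1 applies (level before this adjustment is 4 < 20, so +3): 4 + 3 = 7.
§2 applies: 7 − 3 = 4.
§3 applies: 4 + 1 = 5.
§6 applies: 5 + 3 = 8.
Final offense level: 8.
Criminal history: 2 prior points → Category 1 (0-3).
Level 8 falls in the 8 band.
Grid: Level 8 × Category 1 = 780-1110 days.
Probation check: level 8 ≤ 11 and category 1 ≤ 3 → eligible.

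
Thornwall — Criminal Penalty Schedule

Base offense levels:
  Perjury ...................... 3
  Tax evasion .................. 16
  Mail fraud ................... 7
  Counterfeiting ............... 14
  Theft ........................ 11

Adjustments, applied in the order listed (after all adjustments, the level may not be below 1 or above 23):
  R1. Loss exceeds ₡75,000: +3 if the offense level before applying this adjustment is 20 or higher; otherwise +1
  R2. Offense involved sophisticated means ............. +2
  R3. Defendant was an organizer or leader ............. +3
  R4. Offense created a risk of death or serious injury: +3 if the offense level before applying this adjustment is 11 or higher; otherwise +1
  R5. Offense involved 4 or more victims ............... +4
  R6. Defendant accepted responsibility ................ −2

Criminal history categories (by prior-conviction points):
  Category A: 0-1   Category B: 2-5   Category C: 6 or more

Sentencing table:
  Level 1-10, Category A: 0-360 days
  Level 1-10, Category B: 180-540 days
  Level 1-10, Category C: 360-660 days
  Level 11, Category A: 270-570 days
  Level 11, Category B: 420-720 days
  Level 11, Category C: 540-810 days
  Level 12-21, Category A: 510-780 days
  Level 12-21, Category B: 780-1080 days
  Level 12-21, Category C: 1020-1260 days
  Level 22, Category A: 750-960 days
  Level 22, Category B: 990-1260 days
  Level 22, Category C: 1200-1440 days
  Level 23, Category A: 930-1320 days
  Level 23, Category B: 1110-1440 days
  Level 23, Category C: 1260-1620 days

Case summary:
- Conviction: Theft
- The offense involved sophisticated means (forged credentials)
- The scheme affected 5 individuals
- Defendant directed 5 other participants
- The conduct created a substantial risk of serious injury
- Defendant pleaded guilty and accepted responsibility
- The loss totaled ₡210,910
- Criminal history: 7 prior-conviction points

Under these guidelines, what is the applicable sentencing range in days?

Base offense level for theft: 11.
R1 applies (level before this adjustment is 11 < 20, so +1): 11 + 1 = 12.
R2 applies: 12 + 2 = 14.
R3 applies: 14 + 3 = 17.
R4 applies (level before this adjustment is 17 ≥ 11, so +3): 17 + 3 = 20.
R5 applies: 20 + 4 = 24.
R6 applies: 24 − 2 = 22.
Final offense level: 22.
Criminal history: 7 prior points → Category C (6+).
Level 22 falls in the 22 band.
Grid: Level 22 × Category C = 1200-1440 days.

1200-1440 days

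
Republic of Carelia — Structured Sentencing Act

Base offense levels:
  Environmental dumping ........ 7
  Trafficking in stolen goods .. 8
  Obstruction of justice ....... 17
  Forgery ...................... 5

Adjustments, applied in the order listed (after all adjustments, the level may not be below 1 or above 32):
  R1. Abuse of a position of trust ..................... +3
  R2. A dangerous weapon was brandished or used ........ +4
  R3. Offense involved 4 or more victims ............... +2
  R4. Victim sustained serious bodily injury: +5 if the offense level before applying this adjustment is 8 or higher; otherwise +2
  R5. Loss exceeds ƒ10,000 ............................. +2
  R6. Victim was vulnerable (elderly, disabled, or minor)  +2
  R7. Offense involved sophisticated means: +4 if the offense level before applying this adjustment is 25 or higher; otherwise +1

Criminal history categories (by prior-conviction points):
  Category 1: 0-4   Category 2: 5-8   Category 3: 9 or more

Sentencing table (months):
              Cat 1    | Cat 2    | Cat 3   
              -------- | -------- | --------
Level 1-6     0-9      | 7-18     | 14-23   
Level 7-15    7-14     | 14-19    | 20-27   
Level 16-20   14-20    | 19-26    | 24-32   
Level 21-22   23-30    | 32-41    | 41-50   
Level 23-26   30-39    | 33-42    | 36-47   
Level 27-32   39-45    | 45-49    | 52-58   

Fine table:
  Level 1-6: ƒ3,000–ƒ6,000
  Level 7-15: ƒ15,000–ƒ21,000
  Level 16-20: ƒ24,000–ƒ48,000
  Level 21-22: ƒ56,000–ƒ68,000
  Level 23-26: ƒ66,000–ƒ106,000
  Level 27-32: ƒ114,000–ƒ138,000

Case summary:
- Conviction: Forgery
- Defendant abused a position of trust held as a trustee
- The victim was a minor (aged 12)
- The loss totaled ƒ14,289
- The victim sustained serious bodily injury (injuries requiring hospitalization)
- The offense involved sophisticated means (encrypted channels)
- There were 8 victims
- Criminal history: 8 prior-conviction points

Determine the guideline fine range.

Base offense level for forgery: 5.
R1 applies: 5 + 3 = 8.
R2 does not apply.
R3 applies: 8 + 2 = 10.
R4 applies (level before this adjustment is 10 ≥ 8, so +5): 10 + 5 = 15.
R5 applies: 15 + 2 = 17.
R6 applies: 17 + 2 = 19.
R7 applies (level before this adjustment is 19 < 25, so +1): 19 + 1 = 20.
Final offense level: 20.
Level 20 falls in the 16-20 band.
Fine table: Level 16-20 → ƒ24,000–ƒ48,000.

ƒ24,000–ƒ48,000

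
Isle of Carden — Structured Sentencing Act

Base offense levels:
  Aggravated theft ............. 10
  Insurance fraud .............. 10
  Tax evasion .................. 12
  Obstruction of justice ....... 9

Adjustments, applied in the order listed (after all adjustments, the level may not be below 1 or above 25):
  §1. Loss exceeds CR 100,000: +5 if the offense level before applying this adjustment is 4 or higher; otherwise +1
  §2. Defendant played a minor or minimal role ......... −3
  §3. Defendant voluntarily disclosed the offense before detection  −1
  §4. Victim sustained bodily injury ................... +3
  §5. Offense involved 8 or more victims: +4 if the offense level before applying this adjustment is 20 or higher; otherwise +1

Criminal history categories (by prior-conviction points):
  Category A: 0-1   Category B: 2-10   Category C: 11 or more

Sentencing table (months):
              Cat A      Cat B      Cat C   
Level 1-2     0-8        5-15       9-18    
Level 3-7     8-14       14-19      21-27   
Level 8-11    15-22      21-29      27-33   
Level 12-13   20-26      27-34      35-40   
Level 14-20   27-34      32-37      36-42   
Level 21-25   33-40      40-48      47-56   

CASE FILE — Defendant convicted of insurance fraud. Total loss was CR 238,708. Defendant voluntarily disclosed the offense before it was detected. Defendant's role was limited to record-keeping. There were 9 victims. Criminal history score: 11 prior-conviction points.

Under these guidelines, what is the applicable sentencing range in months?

Base offense level for insurance fraud: 10.
§1 applies (level before this adjustment is 10 ≥ 4, so +5): 10 + 5 = 15.
§2 applies: 15 − 3 = 12.
§3 applies: 12 − 1 = 11.
§5 applies (level before this adjustment is 11 < 20, so +1): 11 + 1 = 12.
Final offense level: 12.
Criminal history: 11 prior points → Category C (11+).
Level 12 falls in the 12-13 band.
Grid: Level 12-13 × Category C = 35-40 months.

35-40 months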